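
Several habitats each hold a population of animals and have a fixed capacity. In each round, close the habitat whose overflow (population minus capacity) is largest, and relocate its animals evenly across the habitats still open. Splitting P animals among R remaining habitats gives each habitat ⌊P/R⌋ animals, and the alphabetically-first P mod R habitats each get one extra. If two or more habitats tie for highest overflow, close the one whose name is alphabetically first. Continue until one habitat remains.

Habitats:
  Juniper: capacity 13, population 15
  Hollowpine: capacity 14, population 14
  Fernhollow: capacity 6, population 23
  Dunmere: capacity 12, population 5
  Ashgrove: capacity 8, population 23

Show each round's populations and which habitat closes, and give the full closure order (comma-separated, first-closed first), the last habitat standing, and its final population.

Round 1: Ashgrove=23 Dunmere=5 Fernhollow=23 Hollowpine=14 Juniper=15 → close Fernhollow (overflow 17)
  23÷4 = 5 each, +1 to first 3
Round 2: Ashgrove=29 Dunmere=11 Hollowpine=20 Juniper=20 → close Ashgrove (overflow 21)
  29÷3 = 9 each, +1 to first 2
Round 3: Dunmere=21 Hollowpine=30 Juniper=29 → close Hollowpine (overflow 16)
  30÷2 = 15 each, +1 to first 0
Round 4: Dunmere=36 Juniper=44 → close Juniper (overflow 31)
  44÷1 = 44 each, +1 to first 0

Closure order: Fernhollow, Ashgrove, Hollowpine, Juniper
Last habitat: Dunmere with 80 animals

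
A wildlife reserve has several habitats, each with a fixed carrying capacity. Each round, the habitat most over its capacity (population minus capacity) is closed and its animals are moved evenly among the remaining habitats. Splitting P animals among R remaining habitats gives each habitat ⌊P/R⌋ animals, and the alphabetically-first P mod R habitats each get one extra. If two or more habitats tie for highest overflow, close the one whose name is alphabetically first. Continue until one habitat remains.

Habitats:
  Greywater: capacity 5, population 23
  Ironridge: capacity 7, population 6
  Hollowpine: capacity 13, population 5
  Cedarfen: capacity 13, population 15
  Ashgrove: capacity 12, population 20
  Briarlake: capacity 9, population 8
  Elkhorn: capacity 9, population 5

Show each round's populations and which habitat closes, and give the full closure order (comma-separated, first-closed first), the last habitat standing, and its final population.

Round 1: Ashgrove=20 Briarlake=8 Cedarfen=15 Elkhorn=5 Greywater=23 Hollowpine=5 Ironridge=6 → close Greywater (overflow 18)
  23÷6 = 3 each, +1 to first 5
Round 2: Ashgrove=24 Briarlake=12 Cedarfen=19 Elkhorn=9 Hollowpine=9 Ironridge=9 → close Ashgrove (overflow 12)
  24÷5 = 4 each, +1 to first 4
Round 3: Briarlake=17 Cedarfen=24 Elkhorn=14 Hollowpine=14 Ironridge=13 → close Cedarfen (overflow 11)
  24÷4 = 6 each, +1 to first 0
Round 4: Briarlake=23 Elkhorn=20 Hollowpine=20 Ironridge=19 → close Briarlake (overflow 14)
  23÷3 = 7 each, +1 to first 2
Round 5: Elkhorn=28 Hollowpine=28 Ironridge=26 → close Elkhorn (overflow 19)
  28÷2 = 14 each, +1 to first 0
Round 6: Hollowpine=42 Ironridge=40 → close Ironridge (overflow 33)
  40÷1 = 40 each, +1 to first 0

Closure order: Greywater, Ashgrove, Cedarfen, Briarlake, Elkhorn, Ironridge
Last habitat: Hollowpine with 82 animals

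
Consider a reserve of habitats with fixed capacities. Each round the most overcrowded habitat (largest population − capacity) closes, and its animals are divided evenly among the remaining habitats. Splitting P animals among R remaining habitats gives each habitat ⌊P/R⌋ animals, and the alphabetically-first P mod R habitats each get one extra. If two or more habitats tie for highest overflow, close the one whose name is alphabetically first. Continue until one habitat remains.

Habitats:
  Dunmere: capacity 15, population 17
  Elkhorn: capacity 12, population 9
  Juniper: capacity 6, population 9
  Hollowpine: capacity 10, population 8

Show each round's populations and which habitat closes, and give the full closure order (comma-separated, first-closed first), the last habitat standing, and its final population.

Round 1: Dunmere=17 Elkhorn=9 Hollowpine=8 Juniper=9 → close Juniper (overflow 3)
  9÷3 = 3 each, +1 to first 0
Round 2: Dunmere=20 Elkhorn=12 Hollowpine=11 → close Dunmere (overflow 5)
  20÷2 = 10 each, +1 to first 0
Round 3: Elkhorn=22 Hollowpine=21 → close Hollowpine (overflow 11)
  21÷1 = 21 each, +1 to first 0

Closure order: Juniper, Dunmere, Hollowpine
Last habitat: Elkhorn with 43 animals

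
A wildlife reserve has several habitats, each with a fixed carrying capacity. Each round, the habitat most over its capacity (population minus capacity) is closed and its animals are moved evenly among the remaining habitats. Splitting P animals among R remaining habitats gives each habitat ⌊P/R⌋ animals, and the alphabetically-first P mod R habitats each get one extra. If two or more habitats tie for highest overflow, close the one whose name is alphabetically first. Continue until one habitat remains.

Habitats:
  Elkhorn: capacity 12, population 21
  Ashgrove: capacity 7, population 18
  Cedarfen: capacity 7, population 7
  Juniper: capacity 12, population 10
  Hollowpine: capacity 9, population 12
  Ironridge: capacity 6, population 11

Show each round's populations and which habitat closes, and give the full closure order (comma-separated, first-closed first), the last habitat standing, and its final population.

Closure order: Ashgrove, Elkhorn, Ironridge, Hollowpine, Cedarfen
Last habitat: Juniper with 79 animals

Round 1: Ashgrove=18 Cedarfen=7 Elkhorn=21 Hollowpine=12 Ironridge=11 Juniper=10 → close Ashgrove (overflow 11)
  18÷5 = 3 each, +1 to first 3
Round 2: Cedarfen=11 Elkhorn=25 Hollowpine=16 Ironridge=14 Juniper=13 → close Elkhorn (overflow 13)
  25÷4 = 6 each, +1 to first 1
Round 3: Cedarfen=18 Hollowpine=22 Ironridge=20 Juniper=19 → close Ironridge (overflow 14)
  20÷3 = 6 each, +1 to first 2
Round 4: Cedarfen=25 Hollowpine=29 Juniper=25 → close Hollowpine (overflow 20)
  29÷2 = 14 each, +1 to first 1
Round 5: Cedarfen=40 Juniper=39 → close Cedarfen (overflow 33)
  40÷1 = 40 each, +1 to first 0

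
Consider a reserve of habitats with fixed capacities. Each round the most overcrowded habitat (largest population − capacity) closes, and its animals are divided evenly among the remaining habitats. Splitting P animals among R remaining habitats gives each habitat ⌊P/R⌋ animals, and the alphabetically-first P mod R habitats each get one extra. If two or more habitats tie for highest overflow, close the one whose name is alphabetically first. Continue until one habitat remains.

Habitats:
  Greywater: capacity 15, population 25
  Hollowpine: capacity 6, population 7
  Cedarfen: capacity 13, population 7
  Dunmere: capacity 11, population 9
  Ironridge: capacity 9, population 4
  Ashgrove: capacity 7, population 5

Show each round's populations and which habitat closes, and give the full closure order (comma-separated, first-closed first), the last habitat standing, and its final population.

Round 1: Ashgrove=5 Cedarfen=7 Dunmere=9 Greywater=25 Hollowpine=7 Ironridge=4 → close Greywater (overflow 10)
  25÷5 = 5 each, +1 to first 0
Round 2: Ashgrove=10 Cedarfen=12 Dunmere=14 Hollowpine=12 Ironridge=9 → close Hollowpine (overflow 6)
  12÷4 = 3 each, +1 to first 0
Round 3: Ashgrove=13 Cedarfen=15 Dunmere=17 Ironridge=12 → close Ashgrove (overflow 6)
  13÷3 = 4 each, +1 to first 1
Round 4: Cedarfen=20 Dunmere=21 Ironridge=16 → close Dunmere (overflow 10)
  21÷2 = 10 each, +1 to first 1
Round 5: Cedarfen=31 Ironridge=26 → close Cedarfen (overflow 18)
  31÷1 = 31 each, +1 to first 0

Closure order: Greywater, Hollowpine, Ashgrove, Dunmere, Cedarfen
Last habitat: Ironridge with 57 animals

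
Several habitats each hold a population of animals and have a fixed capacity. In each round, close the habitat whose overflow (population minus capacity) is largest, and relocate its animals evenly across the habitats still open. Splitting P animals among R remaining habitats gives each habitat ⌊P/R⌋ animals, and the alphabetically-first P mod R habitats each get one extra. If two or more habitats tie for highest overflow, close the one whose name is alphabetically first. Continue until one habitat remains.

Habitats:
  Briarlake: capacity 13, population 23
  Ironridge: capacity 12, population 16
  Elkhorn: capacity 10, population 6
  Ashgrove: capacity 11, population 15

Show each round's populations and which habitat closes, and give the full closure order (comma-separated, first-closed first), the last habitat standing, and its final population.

Round 1: Ashgrove=15 Briarlake=23 Elkhorn=6 Ironridge=16 → close Briarlake (overflow 10)
  23÷3 = 7 each, +1 to first 2
Round 2: Ashgrove=23 Elkhorn=14 Ironridge=23 → close Ashgrove (overflow 12)
  23÷2 = 11 each, +1 to first 1
Round 3: Elkhorn=26 Ironridge=34 → close Ironridge (overflow 22)
  34÷1 = 34 each, +1 to first 0

Closure order: Briarlake, Ashgrove, Ironridge
Last habitat: Elkhorn with 60 animals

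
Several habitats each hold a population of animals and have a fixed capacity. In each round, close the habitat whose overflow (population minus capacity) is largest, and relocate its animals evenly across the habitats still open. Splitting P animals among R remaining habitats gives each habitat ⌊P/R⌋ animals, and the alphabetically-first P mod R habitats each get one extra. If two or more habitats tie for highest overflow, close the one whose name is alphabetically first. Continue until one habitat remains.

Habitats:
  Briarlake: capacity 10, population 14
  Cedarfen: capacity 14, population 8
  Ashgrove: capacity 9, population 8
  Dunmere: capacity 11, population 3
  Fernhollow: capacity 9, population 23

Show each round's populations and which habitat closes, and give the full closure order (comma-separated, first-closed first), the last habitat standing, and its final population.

Round 1: Ashgrove=8 Briarlake=14 Cedarfen=8 Dunmere=3 Fernhollow=23 → close Fernhollow (overflow 14)
  23÷4 = 5 each, +1 to first 3
Round 2: Ashgrove=14 Briarlake=20 Cedarfen=14 Dunmere=8 → close Briarlake (overflow 10)
  20÷3 = 6 each, +1 to first 2
Round 3: Ashgrove=21 Cedarfen=21 Dunmere=14 → close Ashgrove (overflow 12)
  21÷2 = 10 each, +1 to first 1
Round 4: Cedarfen=32 Dunmere=24 → close Cedarfen (overflow 18)
  32÷1 = 32 each, +1 to first 0

Closure order: Fernhollow, Briarlake, Ashgrove, Cedarfen
Last habitat: Dunmere with 56 animals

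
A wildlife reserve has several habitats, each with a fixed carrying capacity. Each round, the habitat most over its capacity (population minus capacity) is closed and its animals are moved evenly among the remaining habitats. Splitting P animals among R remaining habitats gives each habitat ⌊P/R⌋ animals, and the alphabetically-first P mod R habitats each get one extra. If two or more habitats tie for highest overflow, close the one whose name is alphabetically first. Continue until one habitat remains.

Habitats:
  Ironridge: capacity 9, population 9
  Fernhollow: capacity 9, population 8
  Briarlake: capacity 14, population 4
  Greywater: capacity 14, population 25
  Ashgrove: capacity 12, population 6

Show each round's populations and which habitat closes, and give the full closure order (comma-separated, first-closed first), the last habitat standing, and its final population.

Closure order: Greywater, Ironridge, Fernhollow, Ashgrove
Last habitat: Briarlake with 52 animals

Round 1: Ashgrove=6 Briarlake=4 Fernhollow=8 Greywater=25 Ironridge=9 → close Greywater (overflow 11)
  25÷4 = 6 each, +1 to first 1
Round 2: Ashgrove=13 Briarlake=10 Fernhollow=14 Ironridge=15 → close Ironridge (overflow 6)
  15÷3 = 5 each, +1 to first 0
Round 3: Ashgrove=18 Briarlake=15 Fernhollow=19 → close Fernhollow (overflow 10)
  19÷2 = 9 each, +1 to first 1
Round 4: Ashgrove=28 Briarlake=24 → close Ashgrove (overflow 16)
  28÷1 = 28 each, +1 to first 0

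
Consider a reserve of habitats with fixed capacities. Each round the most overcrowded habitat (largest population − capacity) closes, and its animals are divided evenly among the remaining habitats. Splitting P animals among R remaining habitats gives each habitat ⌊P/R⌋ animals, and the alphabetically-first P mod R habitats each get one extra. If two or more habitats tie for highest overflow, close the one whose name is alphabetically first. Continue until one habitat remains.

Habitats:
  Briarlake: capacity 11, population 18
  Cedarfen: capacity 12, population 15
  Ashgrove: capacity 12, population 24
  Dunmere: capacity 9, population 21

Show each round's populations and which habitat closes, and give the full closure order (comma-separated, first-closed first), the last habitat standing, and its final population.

Round 1: Ashgrove=24 Briarlake=18 Cedarfen=15 Dunmere=21 → close Ashgrove (overflow 12)
  24÷3 = 8 each, +1 to first 0
Round 2: Briarlake=26 Cedarfen=23 Dunmere=29 → close Dunmere (overflow 20)
  29÷2 = 14 each, +1 to first 1
Round 3: Briarlake=41 Cedarfen=37 → close Briarlake (overflow 30)
  41÷1 = 41 each, +1 to first 0

Closure order: Ashgrove, Dunmere, Briarlake
Last habitat: Cedarfen with 78 animals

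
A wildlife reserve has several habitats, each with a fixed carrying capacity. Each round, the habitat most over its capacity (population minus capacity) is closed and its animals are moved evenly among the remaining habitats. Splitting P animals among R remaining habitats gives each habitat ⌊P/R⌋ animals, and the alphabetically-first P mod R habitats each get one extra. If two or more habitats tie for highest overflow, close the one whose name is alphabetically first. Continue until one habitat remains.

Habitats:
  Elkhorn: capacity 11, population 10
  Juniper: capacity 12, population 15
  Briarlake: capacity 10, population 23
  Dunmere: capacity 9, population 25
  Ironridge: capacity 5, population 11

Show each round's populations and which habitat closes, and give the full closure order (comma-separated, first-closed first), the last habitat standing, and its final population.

Closure order: Dunmere, Briarlake, Ironridge, Juniper
Last habitat: Elkhorn with 84 animals

Round 1: Briarlake=23 Dunmere=25 Elkhorn=10 Ironridge=11 Juniper=15 → close Dunmere (overflow 16)
  25÷4 = 6 each, +1 to first 1
Round 2: Briarlake=30 Elkhorn=16 Ironridge=17 Juniper=21 → close Briarlake (overflow 20)
  30÷3 = 10 each, +1 to first 0
Round 3: Elkhorn=26 Ironridge=27 Juniper=31 → close Ironridge (overflow 22)
  27÷2 = 13 each, +1 to first 1
Round 4: Elkhorn=40 Juniper=44 → close Juniper (overflow 32)
  44÷1 = 44 each, +1 to first 0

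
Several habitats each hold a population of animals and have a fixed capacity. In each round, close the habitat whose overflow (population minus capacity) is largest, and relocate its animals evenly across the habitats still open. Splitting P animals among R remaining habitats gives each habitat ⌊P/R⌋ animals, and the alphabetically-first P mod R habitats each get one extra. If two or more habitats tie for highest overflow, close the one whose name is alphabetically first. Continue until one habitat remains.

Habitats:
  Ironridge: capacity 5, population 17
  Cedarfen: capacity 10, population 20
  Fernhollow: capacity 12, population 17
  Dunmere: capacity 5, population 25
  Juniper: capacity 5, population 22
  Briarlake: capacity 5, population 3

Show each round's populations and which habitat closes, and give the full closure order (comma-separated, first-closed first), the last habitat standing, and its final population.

Closure order: Dunmere, Juniper, Ironridge, Cedarfen, Fernhollow
Last habitat: Briarlake with 104 animals

Round 1: Briarlake=3 Cedarfen=20 Dunmere=25 Fernhollow=17 Ironridge=17 Juniper=22 → close Dunmere (overflow 20)
  25÷5 = 5 each, +1 to first 0
Round 2: Briarlake=8 Cedarfen=25 Fernhollow=22 Ironridge=22 Juniper=27 → close Juniper (overflow 22)
  27÷4 = 6 each, +1 to first 3
Round 3: Briarlake=15 Cedarfen=32 Fernhollow=29 Ironridge=28 → close Ironridge (overflow 23)
  28÷3 = 9 each, +1 to first 1
Round 4: Briarlake=25 Cedarfen=41 Fernhollow=38 → close Cedarfen (overflow 31)
  41÷2 = 20 each, +1 to first 1
Round 5: Briarlake=46 Fernhollow=58 → close Fernhollow (overflow 46)
  58÷1 = 58 each, +1 to first 0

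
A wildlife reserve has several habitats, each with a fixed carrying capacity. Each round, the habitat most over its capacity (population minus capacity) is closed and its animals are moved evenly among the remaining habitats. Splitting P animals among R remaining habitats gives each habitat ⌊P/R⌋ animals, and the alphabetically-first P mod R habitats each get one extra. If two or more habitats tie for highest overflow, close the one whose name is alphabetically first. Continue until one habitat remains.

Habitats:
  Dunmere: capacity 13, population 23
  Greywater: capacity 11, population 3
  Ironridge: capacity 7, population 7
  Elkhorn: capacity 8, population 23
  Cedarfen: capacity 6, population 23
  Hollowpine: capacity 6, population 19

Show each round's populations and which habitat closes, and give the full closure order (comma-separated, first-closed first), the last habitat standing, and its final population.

Round 1: Cedarfen=23 Dunmere=23 Elkhorn=23 Greywater=3 Hollowpine=19 Ironridge=7 → close Cedarfen (overflow 17)
  23÷5 = 4 each, +1 to first 3
Round 2: Dunmere=28 Elkhorn=28 Greywater=8 Hollowpine=23 Ironridge=11 → close Elkhorn (overflow 20)
  28÷4 = 7 each, +1 to first 0
Round 3: Dunmere=35 Greywater=15 Hollowpine=30 Ironridge=18 → close Hollowpine (overflow 24)
  30÷3 = 10 each, +1 to first 0
Round 4: Dunmere=45 Greywater=25 Ironridge=28 → close Dunmere (overflow 32)
  45÷2 = 22 each, +1 to first 1
Round 5: Greywater=48 Ironridge=50 → close Ironridge (overflow 43)
  50÷1 = 50 each, +1 to first 0

Closure order: Cedarfen, Elkhorn, Hollowpine, Dunmere, Ironridge
Last habitat: Greywater with 98 animals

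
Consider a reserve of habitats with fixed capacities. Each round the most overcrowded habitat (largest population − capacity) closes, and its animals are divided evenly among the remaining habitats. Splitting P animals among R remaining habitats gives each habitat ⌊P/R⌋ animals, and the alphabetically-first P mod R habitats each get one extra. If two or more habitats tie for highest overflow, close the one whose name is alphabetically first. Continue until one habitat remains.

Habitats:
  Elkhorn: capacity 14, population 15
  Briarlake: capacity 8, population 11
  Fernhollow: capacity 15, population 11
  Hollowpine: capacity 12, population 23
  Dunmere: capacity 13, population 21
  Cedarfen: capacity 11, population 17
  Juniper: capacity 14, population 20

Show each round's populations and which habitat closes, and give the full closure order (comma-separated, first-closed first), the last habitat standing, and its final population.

Round 1: Briarlake=11 Cedarfen=17 Dunmere=21 Elkhorn=15 Fernhollow=11 Hollowpine=23 Juniper=20 → close Hollowpine (overflow 11)
  23÷6 = 3 each, +1 to first 5
Round 2: Briarlake=15 Cedarfen=21 Dunmere=25 Elkhorn=19 Fernhollow=15 Juniper=23 → close Dunmere (overflow 12)
  25÷5 = 5 each, +1 to first 0
Round 3: Briarlake=20 Cedarfen=26 Elkhorn=24 Fernhollow=20 Juniper=28 → close Cedarfen (overflow 15)
  26÷4 = 6 each, +1 to first 2
Round 4: Briarlake=27 Elkhorn=31 Fernhollow=26 Juniper=34 → close Juniper (overflow 20)
  34÷3 = 11 each, +1 to first 1
Round 5: Briarlake=39 Elkhorn=42 Fernhollow=37 → close Briarlake (overflow 31)
  39÷2 = 19 each, +1 to first 1
Round 6: Elkhorn=62 Fernhollow=56 → close Elkhorn (overflow 48)
  62÷1 = 62 each, +1 to first 0

Closure order: Hollowpine, Dunmere, Cedarfen, Juniper, Briarlake, Elkhorn
Last habitat: Fernhollow with 118 animals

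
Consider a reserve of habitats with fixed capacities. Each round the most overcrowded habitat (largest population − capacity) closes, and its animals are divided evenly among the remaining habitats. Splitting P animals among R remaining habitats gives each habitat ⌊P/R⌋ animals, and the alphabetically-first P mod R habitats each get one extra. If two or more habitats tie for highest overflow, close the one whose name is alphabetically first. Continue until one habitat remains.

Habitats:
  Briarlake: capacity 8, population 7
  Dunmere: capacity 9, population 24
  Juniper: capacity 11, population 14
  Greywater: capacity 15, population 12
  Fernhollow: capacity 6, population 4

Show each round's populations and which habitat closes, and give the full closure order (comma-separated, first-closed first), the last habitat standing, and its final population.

Round 1: Briarlake=7 Dunmere=24 Fernhollow=4 Greywater=12 Juniper=14 → close Dunmere (overflow 15)
  24÷4 = 6 each, +1 to first 0
Round 2: Briarlake=13 Fernhollow=10 Greywater=18 Juniper=20 → close Juniper (overflow 9)
  20÷3 = 6 each, +1 to first 2
Round 3: Briarlake=20 Fernhollow=17 Greywater=24 → close Briarlake (overflow 12)
  20÷2 = 10 each, +1 to first 0
Round 4: Fernhollow=27 Greywater=34 → close Fernhollow (overflow 21)
  27÷1 = 27 each, +1 to first 0

Closure order: Dunmere, Juniper, Briarlake, Fernhollow
Last habitat: Greywater with 61 animals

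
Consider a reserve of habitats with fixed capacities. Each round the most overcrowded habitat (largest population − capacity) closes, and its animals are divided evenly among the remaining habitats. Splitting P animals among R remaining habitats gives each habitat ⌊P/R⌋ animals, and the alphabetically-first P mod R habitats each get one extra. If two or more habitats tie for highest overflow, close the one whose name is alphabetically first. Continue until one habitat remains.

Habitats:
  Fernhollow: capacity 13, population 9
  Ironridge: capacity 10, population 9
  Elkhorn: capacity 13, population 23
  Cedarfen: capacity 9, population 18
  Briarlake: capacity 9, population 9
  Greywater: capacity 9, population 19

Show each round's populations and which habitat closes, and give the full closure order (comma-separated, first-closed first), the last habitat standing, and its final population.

Closure order: Elkhorn, Cedarfen, Greywater, Briarlake, Fernhollow
Last habitat: Ironridge with 87 animals

Round 1: Briarlake=9 Cedarfen=18 Elkhorn=23 Fernhollow=9 Greywater=19 Ironridge=9 → close Elkhorn (overflow 10)
  23÷5 = 4 each, +1 to first 3
Round 2: Briarlake=14 Cedarfen=23 Fernhollow=14 Greywater=23 Ironridge=13 → close Cedarfen (overflow 14)
  23÷4 = 5 each, +1 to first 3
Round 3: Briarlake=20 Fernhollow=20 Greywater=29 Ironridge=18 → close Greywater (overflow 20)
  29÷3 = 9 each, +1 to first 2
Round 4: Briarlake=30 Fernhollow=30 Ironridge=27 → close Briarlake (overflow 21)
  30÷2 = 15 each, +1 to first 0
Round 5: Fernhollow=45 Ironridge=42 → close Fernhollow (overflow 32)
  45÷1 = 45 each, +1 to first 0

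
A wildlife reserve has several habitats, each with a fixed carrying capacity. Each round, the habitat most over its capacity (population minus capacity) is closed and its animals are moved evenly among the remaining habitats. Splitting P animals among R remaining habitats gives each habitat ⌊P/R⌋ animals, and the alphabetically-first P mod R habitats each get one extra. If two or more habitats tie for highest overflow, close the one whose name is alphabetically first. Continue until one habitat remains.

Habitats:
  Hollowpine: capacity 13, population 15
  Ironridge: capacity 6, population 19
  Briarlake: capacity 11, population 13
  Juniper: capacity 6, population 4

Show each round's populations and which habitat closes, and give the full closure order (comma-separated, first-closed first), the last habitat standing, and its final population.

Round 1: Briarlake=13 Hollowpine=15 Ironridge=19 Juniper=4 → close Ironridge (overflow 13)
  19÷3 = 6 each, +1 to first 1
Round 2: Briarlake=20 Hollowpine=21 Juniper=10 → close Briarlake (overflow 9)
  20÷2 = 10 each, +1 to first 0
Round 3: Hollowpine=31 Juniper=20 → close Hollowpine (overflow 18)
  31÷1 = 31 each, +1 to first 0

Closure order: Ironridge, Briarlake, Hollowpine
Last habitat: Juniper with 51 animals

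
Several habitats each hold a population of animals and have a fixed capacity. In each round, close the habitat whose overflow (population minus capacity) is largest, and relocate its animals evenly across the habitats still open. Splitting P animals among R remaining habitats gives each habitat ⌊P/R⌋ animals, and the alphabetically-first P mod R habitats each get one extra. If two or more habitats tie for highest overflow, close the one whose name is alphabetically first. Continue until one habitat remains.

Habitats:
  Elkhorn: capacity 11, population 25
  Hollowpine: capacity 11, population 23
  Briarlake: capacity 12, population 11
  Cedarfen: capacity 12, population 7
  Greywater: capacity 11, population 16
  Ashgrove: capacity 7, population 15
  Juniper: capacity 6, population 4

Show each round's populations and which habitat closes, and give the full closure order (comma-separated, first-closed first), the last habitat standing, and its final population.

Round 1: Ashgrove=15 Briarlake=11 Cedarfen=7 Elkhorn=25 Greywater=16 Hollowpine=23 Juniper=4 → close Elkhorn (overflow 14)
  25÷6 = 4 each, +1 to first 1
Round 2: Ashgrove=20 Briarlake=15 Cedarfen=11 Greywater=20 Hollowpine=27 Juniper=8 → close Hollowpine (overflow 16)
  27÷5 = 5 each, +1 to first 2
Round 3: Ashgrove=26 Briarlake=21 Cedarfen=16 Greywater=25 Juniper=13 → close Ashgrove (overflow 19)
  26÷4 = 6 each, +1 to first 2
Round 4: Briarlake=28 Cedarfen=23 Greywater=31 Juniper=19 → close Greywater (overflow 20)
  31÷3 = 10 each, +1 to first 1
Round 5: Briarlake=39 Cedarfen=33 Juniper=29 → close Briarlake (overflow 27)
  39÷2 = 19 each, +1 to first 1
Round 6: Cedarfen=53 Juniper=48 → close Juniper (overflow 42)
  48÷1 = 48 each, +1 to first 0

Closure order: Elkhorn, Hollowpine, Ashgrove, Greywater, Briarlake, Juniper
Last habitat: Cedarfen with 101 animals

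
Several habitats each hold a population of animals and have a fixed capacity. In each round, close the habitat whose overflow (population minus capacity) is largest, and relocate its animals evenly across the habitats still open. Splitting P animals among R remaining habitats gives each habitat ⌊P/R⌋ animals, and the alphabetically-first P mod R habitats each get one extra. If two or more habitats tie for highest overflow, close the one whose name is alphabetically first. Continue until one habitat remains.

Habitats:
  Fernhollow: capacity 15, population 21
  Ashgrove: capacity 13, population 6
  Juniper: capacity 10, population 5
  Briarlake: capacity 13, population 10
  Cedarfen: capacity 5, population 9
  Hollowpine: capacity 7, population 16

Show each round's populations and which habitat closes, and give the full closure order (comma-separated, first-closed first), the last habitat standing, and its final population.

Round 1: Ashgrove=6 Briarlake=10 Cedarfen=9 Fernhollow=21 Hollowpine=16 Juniper=5 → close Hollowpine (overflow 9)
  16÷5 = 3 each, +1 to first 1
Round 2: Ashgrove=10 Briarlake=13 Cedarfen=12 Fernhollow=24 Juniper=8 → close Fernhollow (overflow 9)
  24÷4 = 6 each, +1 to first 0
Round 3: Ashgrove=16 Briarlake=19 Cedarfen=18 Juniper=14 → close Cedarfen (overflow 13)
  18÷3 = 6 each, +1 to first 0
Round 4: Ashgrove=22 Briarlake=25 Juniper=20 → close Briarlake (overflow 12)
  25÷2 = 12 each, +1 to first 1
Round 5: Ashgrove=35 Juniper=32 → close Ashgrove (overflow 22)
  35÷1 = 35 each, +1 to first 0

Closure order: Hollowpine, Fernhollow, Cedarfen, Briarlake, Ashgrove
Last habitat: Juniper with 67 animals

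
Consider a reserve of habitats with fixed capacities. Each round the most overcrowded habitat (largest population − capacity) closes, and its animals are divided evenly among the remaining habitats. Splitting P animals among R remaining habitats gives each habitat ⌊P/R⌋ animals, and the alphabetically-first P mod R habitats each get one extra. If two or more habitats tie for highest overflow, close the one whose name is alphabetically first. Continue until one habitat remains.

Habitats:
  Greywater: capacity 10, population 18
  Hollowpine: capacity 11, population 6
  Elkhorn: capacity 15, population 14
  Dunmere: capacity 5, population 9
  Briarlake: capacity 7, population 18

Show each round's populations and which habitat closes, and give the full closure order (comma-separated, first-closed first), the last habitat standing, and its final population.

Closure order: Briarlake, Greywater, Dunmere, Elkhorn
Last habitat: Hollowpine with 65 animals

Round 1: Briarlake=18 Dunmere=9 Elkhorn=14 Greywater=18 Hollowpine=6 → close Briarlake (overflow 11)
  18÷4 = 4 each, +1 to first 2
Round 2: Dunmere=14 Elkhorn=19 Greywater=22 Hollowpine=10 → close Greywater (overflow 12)
  22÷3 = 7 each, +1 to first 1
Round 3: Dunmere=22 Elkhorn=26 Hollowpine=17 → close Dunmere (overflow 17)
  22÷2 = 11 each, +1 to first 0
Round 4: Elkhorn=37 Hollowpine=28 → close Elkhorn (overflow 22)
  37÷1 = 37 each, +1 to first 0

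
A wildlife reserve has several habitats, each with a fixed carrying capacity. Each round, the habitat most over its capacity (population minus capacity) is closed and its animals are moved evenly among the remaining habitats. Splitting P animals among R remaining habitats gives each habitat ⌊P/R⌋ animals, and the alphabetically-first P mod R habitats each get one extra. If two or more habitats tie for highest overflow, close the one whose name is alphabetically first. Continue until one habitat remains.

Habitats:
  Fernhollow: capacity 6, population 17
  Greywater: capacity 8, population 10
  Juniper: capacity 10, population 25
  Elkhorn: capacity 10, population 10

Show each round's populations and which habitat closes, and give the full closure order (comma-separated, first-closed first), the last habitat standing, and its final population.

Closure order: Juniper, Fernhollow, Elkhorn
Last habitat: Greywater with 62 animals

Round 1: Elkhorn=10 Fernhollow=17 Greywater=10 Juniper=25 → close Juniper (overflow 15)
  25÷3 = 8 each, +1 to first 1
Round 2: Elkhorn=19 Fernhollow=25 Greywater=18 → close Fernhollow (overflow 19)
  25÷2 = 12 each, +1 to first 1
Round 3: Elkhorn=32 Greywater=30 → close Elkhorn (overflow 22)
  32÷1 = 32 each, +1 to first 0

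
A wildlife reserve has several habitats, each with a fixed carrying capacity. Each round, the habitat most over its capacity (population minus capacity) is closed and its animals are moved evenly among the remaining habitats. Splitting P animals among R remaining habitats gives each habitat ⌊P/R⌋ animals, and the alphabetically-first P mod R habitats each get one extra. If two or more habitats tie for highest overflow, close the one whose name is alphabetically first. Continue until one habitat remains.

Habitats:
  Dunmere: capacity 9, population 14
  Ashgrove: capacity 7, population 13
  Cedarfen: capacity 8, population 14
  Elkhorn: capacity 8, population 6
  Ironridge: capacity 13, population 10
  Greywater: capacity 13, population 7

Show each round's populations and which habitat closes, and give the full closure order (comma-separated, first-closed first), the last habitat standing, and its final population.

Closure order: Ashgrove, Cedarfen, Dunmere, Elkhorn, Ironridge
Last habitat: Greywater with 64 animals

Round 1: Ashgrove=13 Cedarfen=14 Dunmere=14 Elkhorn=6 Greywater=7 Ironridge=10 → close Ashgrove (overflow 6)
  13÷5 = 2 each, +1 to first 3
Round 2: Cedarfen=17 Dunmere=17 Elkhorn=9 Greywater=9 Ironridge=12 → close Cedarfen (overflow 9)
  17÷4 = 4 each, +1 to first 1
Round 3: Dunmere=22 Elkhorn=13 Greywater=13 Ironridge=16 → close Dunmere (overflow 13)
  22÷3 = 7 each, +1 to first 1
Round 4: Elkhorn=21 Greywater=20 Ironridge=23 → close Elkhorn (overflow 13)
  21÷2 = 10 each, +1 to first 1
Round 5: Greywater=31 Ironridge=33 → close Ironridge (overflow 20)
  33÷1 = 33 each, +1 to first 0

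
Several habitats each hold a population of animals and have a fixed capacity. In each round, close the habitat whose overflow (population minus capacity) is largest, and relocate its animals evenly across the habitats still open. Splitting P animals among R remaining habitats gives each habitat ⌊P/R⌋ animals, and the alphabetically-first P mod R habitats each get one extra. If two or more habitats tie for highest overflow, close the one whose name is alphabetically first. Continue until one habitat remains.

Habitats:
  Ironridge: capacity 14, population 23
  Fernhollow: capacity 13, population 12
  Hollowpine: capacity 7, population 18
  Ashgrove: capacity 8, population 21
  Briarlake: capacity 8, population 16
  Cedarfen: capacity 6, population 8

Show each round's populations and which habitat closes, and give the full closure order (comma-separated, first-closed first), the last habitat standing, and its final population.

Round 1: Ashgrove=21 Briarlake=16 Cedarfen=8 Fernhollow=12 Hollowpine=18 Ironridge=23 → close Ashgrove (overflow 13)
  21÷5 = 4 each, +1 to first 1
Round 2: Briarlake=21 Cedarfen=12 Fernhollow=16 Hollowpine=22 Ironridge=27 → close Hollowpine (overflow 15)
  22÷4 = 5 each, +1 to first 2
Round 3: Briarlake=27 Cedarfen=18 Fernhollow=21 Ironridge=32 → close Briarlake (overflow 19)
  27÷3 = 9 each, +1 to first 0
Round 4: Cedarfen=27 Fernhollow=30 Ironridge=41 → close Ironridge (overflow 27)
  41÷2 = 20 each, +1 to first 1
Round 5: Cedarfen=48 Fernhollow=50 → close Cedarfen (overflow 42)
  48÷1 = 48 each, +1 to first 0

Closure order: Ashgrove, Hollowpine, Briarlake, Ironridge, Cedarfen
Last habitat: Fernhollow with 98 animals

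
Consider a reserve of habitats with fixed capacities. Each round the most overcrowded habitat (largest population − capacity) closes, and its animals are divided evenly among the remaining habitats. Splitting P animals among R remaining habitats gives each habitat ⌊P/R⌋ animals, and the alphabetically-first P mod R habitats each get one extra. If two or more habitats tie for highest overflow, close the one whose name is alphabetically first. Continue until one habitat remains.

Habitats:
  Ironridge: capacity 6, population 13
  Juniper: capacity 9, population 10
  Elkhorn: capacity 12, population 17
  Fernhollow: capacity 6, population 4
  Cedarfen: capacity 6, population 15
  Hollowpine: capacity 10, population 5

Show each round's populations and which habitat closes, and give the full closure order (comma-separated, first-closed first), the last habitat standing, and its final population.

Round 1: Cedarfen=15 Elkhorn=17 Fernhollow=4 Hollowpine=5 Ironridge=13 Juniper=10 → close Cedarfen (overflow 9)
  15÷5 = 3 each, +1 to first 0
Round 2: Elkhorn=20 Fernhollow=7 Hollowpine=8 Ironridge=16 Juniper=13 → close Ironridge (overflow 10)
  16÷4 = 4 each, +1 to first 0
Round 3: Elkhorn=24 Fernhollow=11 Hollowpine=12 Juniper=17 → close Elkhorn (overflow 12)
  24÷3 = 8 each, +1 to first 0
Round 4: Fernhollow=19 Hollowpine=20 Juniper=25 → close Juniper (overflow 16)
  25÷2 = 12 each, +1 to first 1
Round 5: Fernhollow=32 Hollowpine=32 → close Fernhollow (overflow 26)
  32÷1 = 32 each, +1 to first 0

Closure order: Cedarfen, Ironridge, Elkhorn, Juniper, Fernhollow
Last habitat: Hollowpine with 64 animals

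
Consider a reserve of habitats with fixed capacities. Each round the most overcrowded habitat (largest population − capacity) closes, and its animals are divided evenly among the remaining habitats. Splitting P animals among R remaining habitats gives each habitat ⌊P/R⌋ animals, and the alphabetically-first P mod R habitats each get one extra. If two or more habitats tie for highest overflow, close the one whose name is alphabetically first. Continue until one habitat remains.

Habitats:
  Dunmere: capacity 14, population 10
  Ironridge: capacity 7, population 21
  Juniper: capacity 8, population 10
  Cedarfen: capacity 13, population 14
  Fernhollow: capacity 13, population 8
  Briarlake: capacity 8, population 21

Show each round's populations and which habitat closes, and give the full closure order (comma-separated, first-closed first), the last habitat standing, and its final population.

Closure order: Ironridge, Briarlake, Cedarfen, Juniper, Dunmere
Last habitat: Fernhollow with 84 animals

Round 1: Briarlake=21 Cedarfen=14 Dunmere=10 Fernhollow=8 Ironridge=21 Juniper=10 → close Ironridge (overflow 14)
  21÷5 = 4 each, +1 to first 1
Round 2: Briarlake=26 Cedarfen=18 Dunmere=14 Fernhollow=12 Juniper=14 → close Briarlake (overflow 18)
  26÷4 = 6 each, +1 to first 2
Round 3: Cedarfen=25 Dunmere=21 Fernhollow=18 Juniper=20 → close Cedarfen (overflow 12)
  25÷3 = 8 each, +1 to first 1
Round 4: Dunmere=30 Fernhollow=26 Juniper=28 → close Juniper (overflow 20)
  28÷2 = 14 each, +1 to first 0
Round 5: Dunmere=44 Fernhollow=40 → close Dunmere (overflow 30)
  44÷1 = 44 each, +1 to first 0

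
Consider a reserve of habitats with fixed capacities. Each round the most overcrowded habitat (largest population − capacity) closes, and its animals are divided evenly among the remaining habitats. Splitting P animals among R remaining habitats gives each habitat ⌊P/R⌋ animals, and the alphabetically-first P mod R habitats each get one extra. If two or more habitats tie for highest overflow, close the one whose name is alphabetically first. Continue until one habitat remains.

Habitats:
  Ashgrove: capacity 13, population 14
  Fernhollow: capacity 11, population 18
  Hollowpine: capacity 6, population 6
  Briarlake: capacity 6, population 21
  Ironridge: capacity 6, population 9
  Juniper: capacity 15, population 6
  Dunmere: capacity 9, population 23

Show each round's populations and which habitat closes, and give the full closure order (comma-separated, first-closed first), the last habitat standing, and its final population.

Round 1: Ashgrove=14 Briarlake=21 Dunmere=23 Fernhollow=18 Hollowpine=6 Ironridge=9 Juniper=6 → close Briarlake (overflow 15)
  21÷6 = 3 each, +1 to first 3
Round 2: Ashgrove=18 Dunmere=27 Fernhollow=22 Hollowpine=9 Ironridge=12 Juniper=9 → close Dunmere (overflow 18)
  27÷5 = 5 each, +1 to first 2
Round 3: Ashgrove=24 Fernhollow=28 Hollowpine=14 Ironridge=17 Juniper=14 → close Fernhollow (overflow 17)
  28÷4 = 7 each, +1 to first 0
Round 4: Ashgrove=31 Hollowpine=21 Ironridge=24 Juniper=21 → close Ashgrove (overflow 18)
  31÷3 = 10 each, +1 to first 1
Round 5: Hollowpine=32 Ironridge=34 Juniper=31 → close Ironridge (overflow 28)
  34÷2 = 17 each, +1 to first 0
Round 6: Hollowpine=49 Juniper=48 → close Hollowpine (overflow 43)
  49÷1 = 49 each, +1 to first 0

Closure order: Briarlake, Dunmere, Fernhollow, Ashgrove, Ironridge, Hollowpine
Last habitat: Juniper with 97 animals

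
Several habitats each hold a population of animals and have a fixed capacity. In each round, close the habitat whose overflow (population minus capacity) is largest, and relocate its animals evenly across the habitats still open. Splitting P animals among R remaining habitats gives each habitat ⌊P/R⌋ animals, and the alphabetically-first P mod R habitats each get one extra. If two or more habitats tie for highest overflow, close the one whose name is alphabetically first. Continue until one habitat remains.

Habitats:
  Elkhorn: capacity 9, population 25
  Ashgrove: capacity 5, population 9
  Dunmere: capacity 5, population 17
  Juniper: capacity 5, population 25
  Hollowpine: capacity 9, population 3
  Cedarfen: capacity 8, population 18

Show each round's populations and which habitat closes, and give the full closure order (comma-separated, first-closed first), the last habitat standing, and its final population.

Round 1: Ashgrove=9 Cedarfen=18 Dunmere=17 Elkhorn=25 Hollowpine=3 Juniper=25 → close Juniper (overflow 20)
  25÷5 = 5 each, +1 to first 0
Round 2: Ashgrove=14 Cedarfen=23 Dunmere=22 Elkhorn=30 Hollowpine=8 → close Elkhorn (overflow 21)
  30÷4 = 7 each, +1 to first 2
Round 3: Ashgrove=22 Cedarfen=31 Dunmere=29 Hollowpine=15 → close Dunmere (overflow 24)
  29÷3 = 9 each, +1 to first 2
Round 4: Ashgrove=32 Cedarfen=41 Hollowpine=24 → close Cedarfen (overflow 33)
  41÷2 = 20 each, +1 to first 1
Round 5: Ashgrove=53 Hollowpine=44 → close Ashgrove (overflow 48)
  53÷1 = 53 each, +1 to first 0

Closure order: Juniper, Elkhorn, Dunmere, Cedarfen, Ashgrove
Last habitat: Hollowpine with 97 animals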